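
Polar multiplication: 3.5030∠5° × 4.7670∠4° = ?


r = 3.5030 * 4.7670 = 16.6988
theta = 5° + 4° = 9° = 9° (mod 360)

16.6988 cis(9°)


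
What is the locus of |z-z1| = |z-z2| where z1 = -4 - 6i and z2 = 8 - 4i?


Equal distances means the locus is the perpendicular bisector of z1 and z2.
Midpoint = ((-4+8)/2, (-6+(-4))/2) = (2.0000, -5.0000)

Perpendicular bisector through (2.0000, -5.0000)


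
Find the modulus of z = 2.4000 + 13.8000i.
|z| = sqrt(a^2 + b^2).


|z| = sqrt(2.4^2 + 13.8^2) = sqrt(5.76 + 190.44) = sqrt(196.2) = 14.0071

|z| = 14.0071


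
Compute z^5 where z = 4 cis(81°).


r^5 = 4^5 = 1024
n*theta = 5*81° = 405° = 45° (mod 360)
a = 1024*cos(45°) = 724.0773
b = 1024*sin(45°) = 724.0773

1024 cis(45°) = 724.0773 + 724.0773i


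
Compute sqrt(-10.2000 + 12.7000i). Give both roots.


|z| = sqrt(104.04+161.29) = 16.2890
sqrt((|z|+a)/2) = sqrt((16.2890+(-10.2))/2) = sqrt(3.0445) = 1.7448
sqrt((|z|-a)/2) = sqrt((16.2890-(-10.2))/2) = sqrt(13.2445) = 3.6393

±(1.7448 + 3.6393i) i.e. 1.7448 + 3.6393i and -1.7448 - 3.6393i


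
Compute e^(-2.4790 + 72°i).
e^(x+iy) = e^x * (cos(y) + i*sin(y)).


e^-2.4790 = 0.0838
cos(72°) = 0.309
sin(72°) = 0.9511
Real = 0.0838*0.309 = 0.0259
Imag = 0.0838*0.9511 = 0.0797

0.0259 + 0.0797i


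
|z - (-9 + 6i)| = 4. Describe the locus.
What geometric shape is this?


|z - z0| = r is a circle with center z0 and radius r.
Center = (-9, 6), radius = 4

Circle with center (-9, 6) and radius 4


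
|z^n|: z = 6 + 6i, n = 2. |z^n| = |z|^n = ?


|z| = sqrt(36+36) = sqrt(72) = 8.4853
|z^2| = |z|^2 = (sqrt(72))^2 = 72

|z^2| = 72


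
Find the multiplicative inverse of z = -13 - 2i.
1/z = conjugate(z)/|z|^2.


|z|^2 = 169+4 = 173
1/z = (-13 + 2i)/173

1/z = -0.0751 + 0.0116i


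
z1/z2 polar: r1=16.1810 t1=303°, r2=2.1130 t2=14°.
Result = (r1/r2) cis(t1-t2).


r = 16.1810 / 2.1130 = 7.6578
theta = 303° - 14° = 289° = 289° (mod 360)

7.6578 cis(289°)


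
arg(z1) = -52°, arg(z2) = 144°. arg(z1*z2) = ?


arg(z1*z2) = -52° + 144° = 92°
Normalized to (-180°, 180°]: 92°

92°


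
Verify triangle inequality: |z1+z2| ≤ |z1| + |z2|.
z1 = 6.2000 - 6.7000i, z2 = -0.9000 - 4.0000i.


|z1| = sqrt(6.2^2 + (-6.7)^2) = sqrt(83.33) = 9.1285
|z2| = sqrt((-0.9)^2 + (-4)^2) = sqrt(16.81) = 4.1000
z1+z2 = 5.3000 - 10.7000i
|z1+z2| = sqrt(142.58) = 11.9407
|z1|+|z2| = 9.1285 + 4.1000 = 13.2285

|z1+z2| = 11.9407 ≤ |z1|+|z2| = 13.2285 (verified)


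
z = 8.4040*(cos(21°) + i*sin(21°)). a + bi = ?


a = 8.4040*cos(21°) = 8.4040*0.93358 = 7.8458
b = 8.4040*sin(21°) = 8.4040*0.35837 = 3.0117

7.8458 + 3.0117i


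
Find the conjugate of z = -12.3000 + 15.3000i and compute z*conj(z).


z_bar = -12.3000 - 15.3000i
z*z_bar = (-12.3)^2 + 15.3^2 = 151.29 + 234.09 = 385.38

z_bar = -12.3000 - 15.3000i, z*z_bar = 385.38


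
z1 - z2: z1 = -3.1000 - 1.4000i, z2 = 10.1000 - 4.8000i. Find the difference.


Real: -3.1 - 10.1 = -13.2
Imag: -1.4 + 4.8 = 3.4

-13.2000 + 3.4000i


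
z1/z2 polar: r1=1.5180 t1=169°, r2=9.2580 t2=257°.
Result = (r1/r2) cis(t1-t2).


r = 1.5180 / 9.2580 = 0.1640
theta = 169° - 257° = -88° = 272° (mod 360)

0.1640 cis(272°)


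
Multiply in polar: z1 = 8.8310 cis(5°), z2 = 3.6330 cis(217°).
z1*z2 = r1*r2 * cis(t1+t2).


r = 8.8310 * 3.6330 = 32.0830
theta = 5° + 217° = 222° = 222° (mod 360)

32.0830 cis(222°)


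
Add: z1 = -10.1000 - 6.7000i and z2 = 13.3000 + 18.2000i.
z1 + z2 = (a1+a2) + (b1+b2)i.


Real: -10.1 + 13.3 = 3.2
Imag: -6.7 + 18.2 = 11.5

3.2000 + 11.5000i


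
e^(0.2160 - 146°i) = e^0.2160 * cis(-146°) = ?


e^0.2160 = 1.2411
cos(-146°) = -0.829
sin(-146°) = -0.5592
Real = 1.2411*(-0.829) = -1.0289
Imag = 1.2411*(-0.5592) = -0.6940

-1.0289 - 0.6940i


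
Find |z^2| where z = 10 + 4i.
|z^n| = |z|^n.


|z| = sqrt(100+16) = sqrt(116) = 10.7703
|z^2| = |z|^2 = (sqrt(116))^2 = 116

|z^2| = 116


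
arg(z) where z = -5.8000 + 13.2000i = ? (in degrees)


Re = -5.8, Im = 13.2
arg = atan2(13.2, -5.8) = 113.7204 degrees

arg(z) = 113.7204 degrees


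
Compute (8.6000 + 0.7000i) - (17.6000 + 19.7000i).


Real: 8.6 - 17.6 = -9
Imag: 0.7 - 19.7 = -19

-9.0000 - 19.0000i


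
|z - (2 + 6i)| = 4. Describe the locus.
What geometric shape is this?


|z - z0| = r is a circle with center z0 and radius r.
Center = (2, 6), radius = 4

Circle with center (2, 6) and radius 4


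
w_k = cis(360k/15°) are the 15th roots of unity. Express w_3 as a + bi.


Angle = 360*3/15 = 72°
a = cos(72°) = 0.3090
b = sin(72°) = 0.9511

0.3090 + 0.9511i


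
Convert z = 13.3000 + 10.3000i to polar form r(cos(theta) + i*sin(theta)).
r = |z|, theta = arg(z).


r = sqrt(176.89+106.09) = sqrt(282.98) = 16.8220
theta = atan2(10.3, 13.3) = 37.7555 degrees

r = 16.8220, theta = 37.7555 degrees


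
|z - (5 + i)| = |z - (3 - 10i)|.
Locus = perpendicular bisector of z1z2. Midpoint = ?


Equal distances means the locus is the perpendicular bisector of z1 and z2.
Midpoint = ((5+3)/2, (1+(-10))/2) = (4.0000, -4.5000)

Perpendicular bisector through (4.0000, -4.5000)


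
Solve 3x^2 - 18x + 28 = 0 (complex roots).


disc = (-18)^2 - 4*3*28 = 324 - 336 = -12
sqrt(|disc|) = sqrt(12) = 3.4641
Real part = 18/(2*3) = 3.0000
Imag part = 3.4641/(2*3) = 0.5774

3.0000 ± 0.5774i


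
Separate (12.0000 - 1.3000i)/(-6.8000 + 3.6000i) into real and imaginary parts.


Multiply by conjugate: (12.0000 - 1.3000i)(-6.8000 - 3.6000i) / ((-6.8)^2 + 3.6^2)
Numerator real = 12*(-6.8) - (1.3)*3.6 = -86.28
Numerator imag = -1.3*(-6.8) - 12*3.6 = -34.36
Denominator = 59.2
Re(z) = -86.28/59.2 = -1.4574
Im(z) = -34.36/59.2 = -0.5804

Re(z) = -1.4574, Im(z) = -0.5804


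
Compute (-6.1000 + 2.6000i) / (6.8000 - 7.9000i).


Conjugate of z2 = 6.8000 + 7.9000i
Numerator: (-6.1000 + 2.6000i)(6.8000 + 7.9000i) = -62.0200 - 30.5100i
Denominator: 6.8^2 + (-7.9)^2 = 108.65
Result = (-62.0200 - 30.5100i)/108.65

-0.5708 - 0.2808i


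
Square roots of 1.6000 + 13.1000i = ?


|z| = sqrt(2.56+171.61) = 13.1973
sqrt((|z|+a)/2) = sqrt((13.1973+1.6)/2) = sqrt(7.3987) = 2.7201
sqrt((|z|-a)/2) = sqrt((13.1973-1.6)/2) = sqrt(5.7987) = 2.4080

±(2.7201 + 2.4080i) i.e. 2.7201 + 2.4080i and -2.7201 - 2.4080i


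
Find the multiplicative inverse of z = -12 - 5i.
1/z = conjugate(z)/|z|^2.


|z|^2 = 144+25 = 169
1/z = (-12 + 5i)/169

1/z = -0.0710 + 0.0296i


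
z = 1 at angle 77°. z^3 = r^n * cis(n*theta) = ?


r^3 = 1^3 = 1
n*theta = 3*77° = 231° = 231° (mod 360)
a = 1*cos(231°) = -0.6293
b = 1*sin(231°) = -0.7771

1 cis(231°) = -0.6293 - 0.7771i


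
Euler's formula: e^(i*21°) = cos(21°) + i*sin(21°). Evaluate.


cos(21°) = 0.9336
sin(21°) = 0.3584

e^(i*21°) = 0.9336 + 0.3584i


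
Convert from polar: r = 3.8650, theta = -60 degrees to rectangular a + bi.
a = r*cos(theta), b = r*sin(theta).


a = 3.8650*cos(-60°) = 3.8650*0.5 = 1.9325
b = 3.8650*sin(-60°) = 3.8650*(-0.86603) = -3.3472

1.9325 - 3.3472i


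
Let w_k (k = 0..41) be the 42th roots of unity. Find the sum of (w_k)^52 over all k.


The roots are w_k = w^k with w = e^(2*pi*i/42), and (w^k)^52 = (w^52)^k.
So S = 1 + u + u^2 + ... + u^(41) with u = w^52.
52 = 1*42 + 10, so 52 is not a multiple of 42: u = (w^42)^1 * w^10 = w^10 ≠ 1 (w is a primitive 42th root), while u^42 = (w^42)^52 = 1.
Geometric series: S = (1 - u^42)/(1 - u) = (1 - 1)/(1 - u) = 0

S = 0


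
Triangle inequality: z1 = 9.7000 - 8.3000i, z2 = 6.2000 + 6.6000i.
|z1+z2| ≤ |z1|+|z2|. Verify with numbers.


|z1| = sqrt(9.7^2 + (-8.3)^2) = sqrt(162.98) = 12.7664
|z2| = sqrt(6.2^2 + 6.6^2) = sqrt(82) = 9.0554
z1+z2 = 15.9000 - 1.7000i
|z1+z2| = sqrt(255.7) = 15.9906
|z1|+|z2| = 12.7664 + 9.0554 = 21.8218

|z1+z2| = 15.9906 ≤ |z1|+|z2| = 21.8218 (verified)


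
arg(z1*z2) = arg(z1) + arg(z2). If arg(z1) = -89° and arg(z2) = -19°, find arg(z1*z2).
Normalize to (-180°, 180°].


arg(z1*z2) = -89° - 19° = -108°
Normalized to (-180°, 180°]: -108°

-108°


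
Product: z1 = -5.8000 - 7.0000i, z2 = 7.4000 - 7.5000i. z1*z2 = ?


Real = -5.8*7.4 - (-7)*(-7.5) = -42.92 - 52.5 = -95.42
Imag = -5.8*(-7.5) + 7.4*(-7) = 43.5 - (51.8) = -8.3

-95.4200 - 8.3000i


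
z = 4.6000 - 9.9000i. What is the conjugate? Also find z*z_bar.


z_bar = 4.6000 + 9.9000i
z*z_bar = 4.6^2 + (-9.9)^2 = 21.16 + 98.01 = 119.17

z_bar = 4.6000 + 9.9000i, z*z_bar = 119.17


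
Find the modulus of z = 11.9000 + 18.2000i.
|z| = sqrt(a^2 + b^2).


|z| = sqrt(11.9^2 + 18.2^2) = sqrt(141.61 + 331.24) = sqrt(472.85) = 21.7451

|z| = 21.7451


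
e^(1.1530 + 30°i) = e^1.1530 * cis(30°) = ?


e^1.1530 = 3.16768
cos(30°) = 0.86603
sin(30°) = 0.5
Real = 3.16768*0.86603 = 2.7433
Imag = 3.16768*0.5 = 1.5838

2.7433 + 1.5838i


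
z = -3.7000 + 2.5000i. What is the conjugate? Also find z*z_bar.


z_bar = -3.7000 - 2.5000i
z*z_bar = (-3.7)^2 + 2.5^2 = 13.69 + 6.25 = 19.94

z_bar = -3.7000 - 2.5000i, z*z_bar = 19.94


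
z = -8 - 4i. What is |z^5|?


|z| = sqrt(64+16) = sqrt(80) = 8.9443
|z^5| = |z|^5 = (sqrt(80))^5 = 80^2 * sqrt(80) = 6400*sqrt(80)

|z^5| = 6400*sqrt(80) ≈ 57243.3402


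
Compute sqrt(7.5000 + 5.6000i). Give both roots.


|z| = sqrt(56.25+31.36) = 9.3600
sqrt((|z|+a)/2) = sqrt((9.3600+7.5)/2) = sqrt(8.4300) = 2.9034
sqrt((|z|-a)/2) = sqrt((9.3600-7.5)/2) = sqrt(0.9300) = 0.9644

±(2.9034 + 0.9644i) i.e. 2.9034 + 0.9644i and -2.9034 - 0.9644i


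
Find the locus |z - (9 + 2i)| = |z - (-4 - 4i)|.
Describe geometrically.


Equal distances means the locus is the perpendicular bisector of z1 and z2.
Midpoint = ((9+(-4))/2, (2+(-4))/2) = (2.5000, -1.0000)

Perpendicular bisector through (2.5000, -1.0000)


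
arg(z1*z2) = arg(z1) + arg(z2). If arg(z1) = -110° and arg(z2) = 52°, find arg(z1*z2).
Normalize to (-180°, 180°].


arg(z1*z2) = -110° + 52° = -58°
Normalized to (-180°, 180°]: -58°

-58°


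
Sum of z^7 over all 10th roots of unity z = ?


The roots are w_k = w^k with w = e^(2*pi*i/10), and (w^k)^7 = (w^7)^k.
So S = 1 + u + u^2 + ... + u^(9) with u = w^7.
7 = 0*10 + 7, so 7 is not a multiple of 10: u = w^7 ≠ 1 (w is a primitive 10th root), while u^10 = (w^10)^7 = 1.
Geometric series: S = (1 - u^10)/(1 - u) = (1 - 1)/(1 - u) = 0

S = 0


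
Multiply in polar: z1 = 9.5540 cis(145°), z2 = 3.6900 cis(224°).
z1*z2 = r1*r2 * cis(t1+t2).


r = 9.5540 * 3.6900 = 35.2543
theta = 145° + 224° = 369° = 9° (mod 360)

35.2543 cis(9°)


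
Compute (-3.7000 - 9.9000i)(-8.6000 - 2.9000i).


Real = -3.7*(-8.6) - (-9.9)*(-2.9) = 31.82 - 28.71 = 3.11
Imag = -3.7*(-2.9) - (8.6)*(-9.9) = 10.73 + 85.14 = 95.87

3.1100 + 95.8700i


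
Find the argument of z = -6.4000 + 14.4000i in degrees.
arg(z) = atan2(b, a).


Re = -6.4, Im = 14.4
arg = atan2(14.4, -6.4) = 113.9625 degrees

arg(z) = 113.9625 degrees


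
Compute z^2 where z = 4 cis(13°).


r^2 = 4^2 = 16
n*theta = 2*13° = 26° = 26° (mod 360)
a = 16*cos(26°) = 14.3807
b = 16*sin(26°) = 7.0139

16 cis(26°) = 14.3807 + 7.0139i


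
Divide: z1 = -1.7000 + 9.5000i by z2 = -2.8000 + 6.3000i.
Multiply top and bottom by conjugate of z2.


Conjugate of z2 = -2.8000 - 6.3000i
Numerator: (-1.7000 + 9.5000i)(-2.8000 - 6.3000i) = 64.6100 - 15.8900i
Denominator: (-2.8)^2 + 6.3^2 = 47.53
Result = (64.6100 - 15.8900i)/47.53

1.3594 - 0.3343i


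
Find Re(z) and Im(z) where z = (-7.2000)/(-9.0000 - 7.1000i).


Multiply by conjugate: (-7.2000)(-9.0000 + 7.1000i) / ((-9)^2 + (-7.1)^2)
Numerator real = -7.2*(-9) + 0*(-7.1) = 64.8
Numerator imag = 0*(-9) - (-7.2)*(-7.1) = -51.12
Denominator = 131.41
Re(z) = 64.8/131.41 = 0.4931
Im(z) = -51.12/131.41 = -0.3890

Re(z) = 0.4931, Im(z) = -0.3890


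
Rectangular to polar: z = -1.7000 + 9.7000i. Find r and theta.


r = sqrt(2.89+94.09) = sqrt(96.98) = 9.8478
theta = atan2(9.7, -1.7) = 99.9406 degrees

r = 9.8478, theta = 99.9406 degrees


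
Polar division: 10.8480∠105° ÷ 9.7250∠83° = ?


r = 10.8480 / 9.7250 = 1.1155
theta = 105° - 83° = 22° = 22° (mod 360)

1.1155 cis(22°)


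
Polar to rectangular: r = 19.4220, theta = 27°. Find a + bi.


a = 19.4220*cos(27°) = 19.4220*0.891007 = 17.3051
b = 19.4220*sin(27°) = 19.4220*0.45399 = 8.8174

17.3051 + 8.8174i


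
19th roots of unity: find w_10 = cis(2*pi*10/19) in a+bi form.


Angle = 360*10/19 = 189.4737°
a = cos(189.4737°) = -0.9864
b = sin(189.4737°) = -0.1646

-0.9864 - 0.1646i


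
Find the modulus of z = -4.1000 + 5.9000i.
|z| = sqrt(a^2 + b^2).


|z| = sqrt((-4.1)^2 + 5.9^2) = sqrt(16.81 + 34.81) = sqrt(51.62) = 7.1847

|z| = 7.1847


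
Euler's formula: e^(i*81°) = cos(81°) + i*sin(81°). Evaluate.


cos(81°) = 0.1564
sin(81°) = 0.9877

e^(i*81°) = 0.1564 + 0.9877i


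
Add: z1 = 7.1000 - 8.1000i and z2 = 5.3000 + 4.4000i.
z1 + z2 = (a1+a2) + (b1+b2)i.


Real: 7.1 + 5.3 = 12.4
Imag: -8.1 + 4.4 = -3.7

12.4000 - 3.7000i


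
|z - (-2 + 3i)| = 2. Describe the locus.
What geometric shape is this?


|z - z0| = r is a circle with center z0 and radius r.
Center = (-2, 3), radius = 2

Circle with center (-2, 3) and radius 2


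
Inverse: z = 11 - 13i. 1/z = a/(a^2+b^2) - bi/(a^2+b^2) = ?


|z|^2 = 121+169 = 290
1/z = (11 + 13i)/290

1/z = 0.0379 + 0.0448i


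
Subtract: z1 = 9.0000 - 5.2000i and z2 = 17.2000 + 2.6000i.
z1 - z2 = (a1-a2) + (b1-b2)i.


Real: 9 - 17.2 = -8.2
Imag: -5.2 - 2.6 = -7.8

-8.2000 - 7.8000i


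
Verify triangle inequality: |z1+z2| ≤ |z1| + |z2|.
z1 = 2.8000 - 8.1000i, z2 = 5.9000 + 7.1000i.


|z1| = sqrt(2.8^2 + (-8.1)^2) = sqrt(73.45) = 8.5703
|z2| = sqrt(5.9^2 + 7.1^2) = sqrt(85.22) = 9.2315
z1+z2 = 8.7000 - i
|z1+z2| = sqrt(76.69) = 8.7573
|z1|+|z2| = 8.5703 + 9.2315 = 17.8018

|z1+z2| = 8.7573 ≤ |z1|+|z2| = 17.8018 (verified)


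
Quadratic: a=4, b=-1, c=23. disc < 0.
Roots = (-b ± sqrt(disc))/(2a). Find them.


disc = (-1)^2 - 4*4*23 = 1 - 368 = -367
sqrt(|disc|) = sqrt(367) = 19.1572
Real part = 1/(2*4) = 0.1250
Imag part = 19.1572/(2*4) = 2.3947

0.1250 ± 2.3947i


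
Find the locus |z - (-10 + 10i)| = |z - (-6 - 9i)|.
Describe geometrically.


Equal distances means the locus is the perpendicular bisector of z1 and z2.
Midpoint = ((-10+(-6))/2, (10+(-9))/2) = (-8.0000, 0.5000)

Perpendicular bisector through (-8.0000, 0.5000)


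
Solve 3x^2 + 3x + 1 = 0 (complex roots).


disc = 3^2 - 4*3*1 = 9 - 12 = -3
sqrt(|disc|) = sqrt(3) = 1.7321
Real part = -3/(2*3) = -0.5000
Imag part = 1.7321/(2*3) = 0.2887

-0.5000 ± 0.2887i


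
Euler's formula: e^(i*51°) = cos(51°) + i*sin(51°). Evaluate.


cos(51°) = 0.6293
sin(51°) = 0.7771

e^(i*51°) = 0.6293 + 0.7771i


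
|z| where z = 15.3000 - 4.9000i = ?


|z| = sqrt(15.3^2 + (-4.9)^2) = sqrt(234.09 + 24.01) = sqrt(258.1) = 16.0655

|z| = 16.0655


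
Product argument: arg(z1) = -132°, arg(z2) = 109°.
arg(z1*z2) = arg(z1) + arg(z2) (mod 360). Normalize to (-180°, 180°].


arg(z1*z2) = -132° + 109° = -23°
Normalized to (-180°, 180°]: -23°

-23°


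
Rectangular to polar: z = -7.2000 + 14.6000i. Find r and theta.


r = sqrt(51.84+213.16) = sqrt(265) = 16.2788
theta = atan2(14.6, -7.2) = 116.2502 degrees

r = 16.2788, theta = 116.2502 degrees


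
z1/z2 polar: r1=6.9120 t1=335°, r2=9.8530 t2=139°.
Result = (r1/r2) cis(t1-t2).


r = 6.9120 / 9.8530 = 0.7015
theta = 335° - 139° = 196° = 196° (mod 360)

0.7015 cis(196°)


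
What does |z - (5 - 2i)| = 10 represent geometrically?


|z - z0| = r is a circle with center z0 and radius r.
Center = (5, -2), radius = 10

Circle with center (5, -2) and radius 10


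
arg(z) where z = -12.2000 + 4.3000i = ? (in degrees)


Re = -12.2, Im = 4.3
arg = atan2(4.3, -12.2) = 160.5845 degrees

arg(z) = 160.5845 degrees


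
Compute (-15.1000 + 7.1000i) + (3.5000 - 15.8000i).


Real: -15.1 + 3.5 = -11.6
Imag: 7.1 - 15.8 = -8.7

-11.6000 - 8.7000i


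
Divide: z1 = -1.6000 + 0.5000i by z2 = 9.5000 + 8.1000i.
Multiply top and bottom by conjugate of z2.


Conjugate of z2 = 9.5000 - 8.1000i
Numerator: (-1.6000 + 0.5000i)(9.5000 - 8.1000i) = -11.1500 + 17.7100i
Denominator: 9.5^2 + 8.1^2 = 155.86
Result = (-11.1500 + 17.7100i)/155.86

-0.0715 + 0.1136i


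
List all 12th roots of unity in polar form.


The 12th roots of unity are cis(360k/12°) for k=0..11
Angle step = 360/12 = 30°
Primitive root: cis(30°)
Primitive root = 0.8660 + 0.5000i

12 roots at angles: 0°, 30°, 60°, 90°, 120°, 150°, 180°, 210°, 240°, 270°, 300°, 330°


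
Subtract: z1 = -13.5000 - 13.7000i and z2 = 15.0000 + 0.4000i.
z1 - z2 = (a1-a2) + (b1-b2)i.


Real: -13.5 - 15 = -28.5
Imag: -13.7 - 0.4 = -14.1

-28.5000 - 14.1000i


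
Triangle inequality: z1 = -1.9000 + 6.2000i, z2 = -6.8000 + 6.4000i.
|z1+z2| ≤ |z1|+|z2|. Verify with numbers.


|z1| = sqrt((-1.9)^2 + 6.2^2) = sqrt(42.05) = 6.4846
|z2| = sqrt((-6.8)^2 + 6.4^2) = sqrt(87.2) = 9.3381
z1+z2 = -8.7000 + 12.6000i
|z1+z2| = sqrt(234.45) = 15.3118
|z1|+|z2| = 6.4846 + 9.3381 = 15.8227

|z1+z2| = 15.3118 ≤ |z1|+|z2| = 15.8227 (verified)


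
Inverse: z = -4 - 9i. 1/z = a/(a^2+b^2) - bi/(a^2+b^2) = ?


|z|^2 = 16+81 = 97
1/z = (-4 + 9i)/97

1/z = -0.0412 + 0.0928i


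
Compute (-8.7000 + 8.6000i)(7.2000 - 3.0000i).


Real = -8.7*7.2 - 8.6*(-3) = -62.64 - (-25.8) = -36.84
Imag = -8.7*(-3) + 7.2*8.6 = 26.1 + 61.92 = 88.02

-36.8400 + 88.0200i


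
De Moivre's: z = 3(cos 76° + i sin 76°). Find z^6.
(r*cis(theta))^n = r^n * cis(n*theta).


r^6 = 3^6 = 729
n*theta = 6*76° = 456° = 96° (mod 360)
a = 729*cos(96°) = -76.2012
b = 729*sin(96°) = 725.0065

729 cis(96°) = -76.2012 + 725.0065i


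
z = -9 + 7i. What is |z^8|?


|z| = sqrt(81+49) = sqrt(130) = 11.4018
|z^8| = |z|^8 = (sqrt(130))^8 = 130^4 = 285610000

|z^8| = 285610000


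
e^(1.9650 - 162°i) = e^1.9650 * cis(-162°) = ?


e^1.9650 = 7.1349
cos(-162°) = -0.95106
sin(-162°) = -0.30902
Real = 7.1349*(-0.95106) = -6.7857
Imag = 7.1349*(-0.30902) = -2.2048

-6.7857 - 2.2048i


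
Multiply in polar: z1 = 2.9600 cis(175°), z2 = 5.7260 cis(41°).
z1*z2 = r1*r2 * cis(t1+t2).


r = 2.9600 * 5.7260 = 16.9490
theta = 175° + 41° = 216° = 216° (mod 360)

16.9490 cis(216°)


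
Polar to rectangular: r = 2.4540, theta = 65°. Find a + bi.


a = 2.4540*cos(65°) = 2.4540*0.4226 = 1.0371
b = 2.4540*sin(65°) = 2.4540*0.9063 = 2.2241

1.0371 + 2.2241i


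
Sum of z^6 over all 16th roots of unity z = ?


The roots are w_k = w^k with w = e^(2*pi*i/16), and (w^k)^6 = (w^6)^k.
So S = 1 + u + u^2 + ... + u^(15) with u = w^6.
6 = 0*16 + 6, so 6 is not a multiple of 16: u = w^6 ≠ 1 (w is a primitive 16th root), while u^16 = (w^16)^6 = 1.
Geometric series: S = (1 - u^16)/(1 - u) = (1 - 1)/(1 - u) = 0

S = 0


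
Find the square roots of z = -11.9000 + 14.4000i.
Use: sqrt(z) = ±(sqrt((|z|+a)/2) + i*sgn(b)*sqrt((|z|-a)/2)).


|z| = sqrt(141.61+207.36) = 18.6807
sqrt((|z|+a)/2) = sqrt((18.6807+(-11.9))/2) = sqrt(3.3904) = 1.8413
sqrt((|z|-a)/2) = sqrt((18.6807-(-11.9))/2) = sqrt(15.2904) = 3.9103

±(1.8413 + 3.9103i) i.e. 1.8413 + 3.9103i and -1.8413 - 3.9103i


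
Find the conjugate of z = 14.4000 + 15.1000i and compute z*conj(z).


z_bar = 14.4000 - 15.1000i
z*z_bar = 14.4^2 + 15.1^2 = 207.36 + 228.01 = 435.37

z_bar = 14.4000 - 15.1000i, z*z_bar = 435.37


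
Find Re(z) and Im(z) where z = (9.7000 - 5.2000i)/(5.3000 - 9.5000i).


Multiply by conjugate: (9.7000 - 5.2000i)(5.3000 + 9.5000i) / (5.3^2 + (-9.5)^2)
Numerator real = 9.7*5.3 - (5.2)*(-9.5) = 100.81
Numerator imag = -5.2*5.3 - 9.7*(-9.5) = 64.59
Denominator = 118.34
Re(z) = 100.81/118.34 = 0.8519
Im(z) = 64.59/118.34 = 0.5458

Re(z) = 0.8519, Im(z) = 0.5458


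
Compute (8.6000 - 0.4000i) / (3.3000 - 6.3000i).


Conjugate of z2 = 3.3000 + 6.3000i
Numerator: (8.6000 - 0.4000i)(3.3000 + 6.3000i) = 30.9000 + 52.8600i
Denominator: 3.3^2 + (-6.3)^2 = 50.58
Result = (30.9000 + 52.8600i)/50.58

0.6109 + 1.0451i


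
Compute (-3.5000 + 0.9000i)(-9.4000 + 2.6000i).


Real = -3.5*(-9.4) - 0.9*2.6 = 32.9 - 2.34 = 30.56
Imag = -3.5*2.6 - (9.4)*0.9 = -9.1 - (8.46) = -17.56

30.5600 - 17.5600i


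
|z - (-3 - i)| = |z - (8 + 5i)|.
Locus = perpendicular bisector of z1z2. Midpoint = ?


Equal distances means the locus is the perpendicular bisector of z1 and z2.
Midpoint = ((-3+8)/2, (-1+5)/2) = (2.5000, 2.0000)

Perpendicular bisector through (2.5000, 2.0000)


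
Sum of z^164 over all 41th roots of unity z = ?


The roots are w_k = w^k with w = e^(2*pi*i/41), and (w^k)^164 = (w^164)^k.
So S = 1 + u + u^2 + ... + u^(40) with u = w^164.
164 = 4*41 + 0, so 164 is a multiple of 41 and u = (w^41)^4 = 1.
Every one of the 41 terms equals 1: S = 41

S = 41


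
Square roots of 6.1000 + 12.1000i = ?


|z| = sqrt(37.21+146.41) = 13.5506
sqrt((|z|+a)/2) = sqrt((13.5506+6.1)/2) = sqrt(9.8253) = 3.1345
sqrt((|z|-a)/2) = sqrt((13.5506-6.1)/2) = sqrt(3.7253) = 1.9301

±(3.1345 + 1.9301i) i.e. 3.1345 + 1.9301i and -3.1345 - 1.9301i


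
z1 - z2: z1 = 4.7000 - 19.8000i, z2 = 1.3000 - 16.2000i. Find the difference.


Real: 4.7 - 1.3 = 3.4
Imag: -19.8 + 16.2 = -3.6

3.4000 - 3.6000i


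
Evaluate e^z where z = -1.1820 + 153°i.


e^-1.1820 = 0.30666
cos(153°) = -0.891
sin(153°) = 0.454
Real = 0.30666*(-0.891) = -0.2732
Imag = 0.30666*0.454 = 0.1392

-0.2732 + 0.1392i


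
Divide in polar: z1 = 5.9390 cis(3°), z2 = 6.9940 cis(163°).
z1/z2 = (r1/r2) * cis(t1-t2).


r = 5.9390 / 6.9940 = 0.8492
theta = 3° - 163° = -160° = 200° (mod 360)

0.8492 cis(200°)


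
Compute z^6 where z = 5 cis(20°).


r^6 = 5^6 = 15625
n*theta = 6*20° = 120° = 120° (mod 360)
a = 15625*cos(120°) = -7812.5000
b = 15625*sin(120°) = 13531.6469

15625 cis(120°) = -7812.5000 + 13531.6469i


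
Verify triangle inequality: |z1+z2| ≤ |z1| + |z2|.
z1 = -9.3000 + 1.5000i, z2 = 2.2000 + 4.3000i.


|z1| = sqrt((-9.3)^2 + 1.5^2) = sqrt(88.74) = 9.4202
|z2| = sqrt(2.2^2 + 4.3^2) = sqrt(23.33) = 4.8301
z1+z2 = -7.1000 + 5.8000i
|z1+z2| = sqrt(84.05) = 9.1679
|z1|+|z2| = 9.4202 + 4.8301 = 14.2503

|z1+z2| = 9.1679 ≤ |z1|+|z2| = 14.2503 (verified)


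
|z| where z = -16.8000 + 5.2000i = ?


|z| = sqrt((-16.8)^2 + 5.2^2) = sqrt(282.24 + 27.04) = sqrt(309.28) = 17.5864

|z| = 17.5864


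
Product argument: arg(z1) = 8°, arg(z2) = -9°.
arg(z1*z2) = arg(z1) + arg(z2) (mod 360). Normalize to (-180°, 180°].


arg(z1*z2) = 8° - 9° = -1°
Normalized to (-180°, 180°]: -1°

-1°


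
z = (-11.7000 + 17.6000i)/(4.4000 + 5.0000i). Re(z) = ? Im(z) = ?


Multiply by conjugate: (-11.7000 + 17.6000i)(4.4000 - 5.0000i) / (4.4^2 + 5^2)
Numerator real = -11.7*4.4 + 17.6*5 = 36.52
Numerator imag = 17.6*4.4 - (-11.7)*5 = 135.94
Denominator = 44.36
Re(z) = 36.52/44.36 = 0.8233
Im(z) = 135.94/44.36 = 3.0645

Re(z) = 0.8233, Im(z) = 3.0645


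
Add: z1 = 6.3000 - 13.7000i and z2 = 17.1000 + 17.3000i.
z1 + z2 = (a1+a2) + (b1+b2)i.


Real: 6.3 + 17.1 = 23.4
Imag: -13.7 + 17.3 = 3.6

23.4000 + 3.6000i


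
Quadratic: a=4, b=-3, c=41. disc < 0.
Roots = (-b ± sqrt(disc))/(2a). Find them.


disc = (-3)^2 - 4*4*41 = 9 - 656 = -647
sqrt(|disc|) = sqrt(647) = 25.4362
Real part = 3/(2*4) = 0.3750
Imag part = 25.4362/(2*4) = 3.1795

0.3750 ± 3.1795i


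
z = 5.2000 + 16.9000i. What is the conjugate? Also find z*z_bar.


z_bar = 5.2000 - 16.9000i
z*z_bar = 5.2^2 + 16.9^2 = 27.04 + 285.61 = 312.65

z_bar = 5.2000 - 16.9000i, z*z_bar = 312.65


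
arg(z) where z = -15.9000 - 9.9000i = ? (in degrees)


Re = -15.9, Im = -9.9
arg = atan2(-9.9, -15.9) = -148.0919 degrees

arg(z) = -148.0919 degrees


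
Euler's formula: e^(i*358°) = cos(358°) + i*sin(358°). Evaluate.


cos(358°) = 0.9994
sin(358°) = -0.0349

e^(i*358°) = 0.9994 - 0.0349i


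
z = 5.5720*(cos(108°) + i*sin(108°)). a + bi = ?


a = 5.5720*cos(108°) = 5.5720*(-0.309017) = -1.7218
b = 5.5720*sin(108°) = 5.5720*0.95106 = 5.2993

-1.7218 + 5.2993i


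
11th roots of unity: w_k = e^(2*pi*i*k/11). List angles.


The 11th roots of unity are cis(360k/11°) for k=0..10
Angle step = 360/11 = 32.7273°
Primitive root: cis(32.7273°)
Primitive root = 0.8413 + 0.5406i

11 roots at angles: 0°, 32.7273°, 65.4545°, 98.1818°, 130.9091°, 163.6364°, 196.3636°, 229.0909°, 261.8182°, 294.5455°, 327.2727°


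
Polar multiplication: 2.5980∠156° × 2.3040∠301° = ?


r = 2.5980 * 2.3040 = 5.9858
theta = 156° + 301° = 457° = 97° (mod 360)

5.9858 cis(97°)


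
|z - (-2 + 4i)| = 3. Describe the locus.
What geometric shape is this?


|z - z0| = r is a circle with center z0 and radius r.
Center = (-2, 4), radius = 3

Circle with center (-2, 4) and radius 3


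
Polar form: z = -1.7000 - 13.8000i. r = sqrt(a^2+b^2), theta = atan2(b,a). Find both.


r = sqrt(2.89+190.44) = sqrt(193.33) = 13.9043
theta = atan2(-13.8, -1.7) = -97.0228 degrees

r = 13.9043, theta = -97.0228 degrees


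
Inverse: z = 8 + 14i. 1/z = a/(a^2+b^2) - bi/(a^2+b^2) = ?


|z|^2 = 64+196 = 260
1/z = (8 - 14i)/260

1/z = 0.0308 - 0.0538i


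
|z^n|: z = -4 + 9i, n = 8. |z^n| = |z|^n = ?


|z| = sqrt(16+81) = sqrt(97) = 9.8489
|z^8| = |z|^8 = (sqrt(97))^8 = 97^4 = 88529281

|z^8| = 88529281


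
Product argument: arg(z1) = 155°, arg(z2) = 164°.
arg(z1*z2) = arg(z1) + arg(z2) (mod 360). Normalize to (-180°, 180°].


arg(z1*z2) = 155° + 164° = 319°
Normalized to (-180°, 180°]: -41°

-41°


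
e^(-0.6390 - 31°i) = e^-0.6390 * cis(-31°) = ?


e^-0.6390 = 0.5278
cos(-31°) = 0.8572
sin(-31°) = -0.515
Real = 0.5278*0.8572 = 0.4524
Imag = 0.5278*(-0.515) = -0.2718

0.4524 - 0.2718i


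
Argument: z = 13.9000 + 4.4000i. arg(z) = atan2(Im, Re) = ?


Re = 13.9, Im = 4.4
arg = atan2(4.4, 13.9) = 17.5650 degrees

arg(z) = 17.5650 degrees


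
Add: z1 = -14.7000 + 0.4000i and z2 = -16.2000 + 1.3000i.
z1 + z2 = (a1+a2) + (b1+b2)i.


Real: -14.7 - 16.2 = -30.9
Imag: 0.4 + 1.3 = 1.7

-30.9000 + 1.7000i


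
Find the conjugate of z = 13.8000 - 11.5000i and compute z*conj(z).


z_bar = 13.8000 + 11.5000i
z*z_bar = 13.8^2 + (-11.5)^2 = 190.44 + 132.25 = 322.69

z_bar = 13.8000 + 11.5000i, z*z_bar = 322.69


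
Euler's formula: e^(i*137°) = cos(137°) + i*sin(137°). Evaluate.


cos(137°) = -0.7314
sin(137°) = 0.6820

e^(i*137°) = -0.7314 + 0.6820i


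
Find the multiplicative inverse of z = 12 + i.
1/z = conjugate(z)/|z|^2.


|z|^2 = 144+1 = 145
1/z = (12 - 1i)/145

1/z = 0.0828 - 0.0069i


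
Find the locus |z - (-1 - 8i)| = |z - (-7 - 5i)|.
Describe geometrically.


Equal distances means the locus is the perpendicular bisector of z1 and z2.
Midpoint = ((-1+(-7))/2, (-8+(-5))/2) = (-4.0000, -6.5000)

Perpendicular bisector through (-4.0000, -6.5000)


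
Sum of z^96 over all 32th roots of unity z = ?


The roots are w_k = w^k with w = e^(2*pi*i/32), and (w^k)^96 = (w^96)^k.
So S = 1 + u + u^2 + ... + u^(31) with u = w^96.
96 = 3*32 + 0, so 96 is a multiple of 32 and u = (w^32)^3 = 1.
Every one of the 32 terms equals 1: S = 32

S = 32


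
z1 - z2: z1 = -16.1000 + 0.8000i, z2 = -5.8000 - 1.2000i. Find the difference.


Real: -16.1 + 5.8 = -10.3
Imag: 0.8 + 1.2 = 2

-10.3000 + 2.0000i


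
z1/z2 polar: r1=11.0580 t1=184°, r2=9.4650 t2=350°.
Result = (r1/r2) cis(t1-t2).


r = 11.0580 / 9.4650 = 1.1683
theta = 184° - 350° = -166° = 194° (mod 360)

1.1683 cis(194°)


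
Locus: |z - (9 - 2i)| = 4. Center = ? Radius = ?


|z - z0| = r is a circle with center z0 and radius r.
Center = (9, -2), radius = 4

Circle with center (9, -2) and radius 4


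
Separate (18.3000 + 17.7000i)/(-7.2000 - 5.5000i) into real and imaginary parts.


Multiply by conjugate: (18.3000 + 17.7000i)(-7.2000 + 5.5000i) / ((-7.2)^2 + (-5.5)^2)
Numerator real = 18.3*(-7.2) + 17.7*(-5.5) = -229.11
Numerator imag = 17.7*(-7.2) - 18.3*(-5.5) = -26.79
Denominator = 82.09
Re(z) = -229.11/82.09 = -2.7910
Im(z) = -26.79/82.09 = -0.3263

Re(z) = -2.7910, Im(z) = -0.3263


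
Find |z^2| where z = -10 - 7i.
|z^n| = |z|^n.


|z| = sqrt(100+49) = sqrt(149) = 12.2066
|z^2| = |z|^2 = (sqrt(149))^2 = 149

|z^2| = 149


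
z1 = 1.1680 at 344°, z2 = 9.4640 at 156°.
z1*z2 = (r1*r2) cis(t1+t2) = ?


r = 1.1680 * 9.4640 = 11.0540
theta = 344° + 156° = 500° = 140° (mod 360)

11.0540 cis(140°)


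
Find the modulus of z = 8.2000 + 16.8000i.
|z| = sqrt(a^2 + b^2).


|z| = sqrt(8.2^2 + 16.8^2) = sqrt(67.24 + 282.24) = sqrt(349.48) = 18.6944

|z| = 18.6944


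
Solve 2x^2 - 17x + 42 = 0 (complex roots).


disc = (-17)^2 - 4*2*42 = 289 - 336 = -47
sqrt(|disc|) = sqrt(47) = 6.8557
Real part = 17/(2*2) = 4.2500
Imag part = 6.8557/(2*2) = 1.7139

4.2500 ± 1.7139i


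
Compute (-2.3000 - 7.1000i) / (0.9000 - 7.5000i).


Conjugate of z2 = 0.9000 + 7.5000i
Numerator: (-2.3000 - 7.1000i)(0.9000 + 7.5000i) = 51.1800 - 23.6400i
Denominator: 0.9^2 + (-7.5)^2 = 57.06
Result = (51.1800 - 23.6400i)/57.06

0.8970 - 0.4143i


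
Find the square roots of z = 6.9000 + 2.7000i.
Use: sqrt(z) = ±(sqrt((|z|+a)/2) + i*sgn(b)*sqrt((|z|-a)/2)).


|z| = sqrt(47.61+7.29) = 7.4095
sqrt((|z|+a)/2) = sqrt((7.4095+6.9)/2) = sqrt(7.1547) = 2.6748
sqrt((|z|-a)/2) = sqrt((7.4095-6.9)/2) = sqrt(0.2547) = 0.5047

±(2.6748 + 0.5047i) i.e. 2.6748 + 0.5047i and -2.6748 - 0.5047i


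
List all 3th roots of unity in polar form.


The 3th roots of unity are cis(360k/3°) for k=0..2
Angle step = 360/3 = 120°
Primitive root: cis(120°)
Primitive root = -0.5000 + 0.8660i

3 roots at angles: 0°, 120°, 240°


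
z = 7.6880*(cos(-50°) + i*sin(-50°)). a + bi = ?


a = 7.6880*cos(-50°) = 7.6880*0.6428 = 4.9418
b = 7.6880*sin(-50°) = 7.6880*(-0.76604) = -5.8893

4.9418 - 5.8893i


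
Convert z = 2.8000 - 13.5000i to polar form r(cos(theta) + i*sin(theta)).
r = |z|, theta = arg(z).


r = sqrt(7.84+182.25) = sqrt(190.09) = 13.7873
theta = atan2(-13.5, 2.8) = -78.2826 degrees

r = 13.7873, theta = -78.2826 degrees


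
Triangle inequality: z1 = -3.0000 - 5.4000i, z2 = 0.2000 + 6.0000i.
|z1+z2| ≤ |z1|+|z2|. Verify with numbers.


|z1| = sqrt((-3)^2 + (-5.4)^2) = sqrt(38.16) = 6.1774
|z2| = sqrt(0.2^2 + 6^2) = sqrt(36.04) = 6.0033
z1+z2 = -2.8000 + 0.6000i
|z1+z2| = sqrt(8.2) = 2.8636
|z1|+|z2| = 6.1774 + 6.0033 = 12.1807

|z1+z2| = 2.8636 ≤ |z1|+|z2| = 12.1807 (verified)


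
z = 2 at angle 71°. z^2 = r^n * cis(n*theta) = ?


r^2 = 2^2 = 4
n*theta = 2*71° = 142° = 142° (mod 360)
a = 4*cos(142°) = -3.1520
b = 4*sin(142°) = 2.4626

4 cis(142°) = -3.1520 + 2.4626i


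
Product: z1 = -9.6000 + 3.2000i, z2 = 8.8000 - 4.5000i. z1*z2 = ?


Real = -9.6*8.8 - 3.2*(-4.5) = -84.48 - (-14.4) = -70.08
Imag = -9.6*(-4.5) + 8.8*3.2 = 43.2 + 28.16 = 71.36

-70.0800 + 71.3600i


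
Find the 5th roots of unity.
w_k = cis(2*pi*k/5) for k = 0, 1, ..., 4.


The 5th roots of unity are cis(360k/5°) for k=0..4
Angle step = 360/5 = 72°
Primitive root: cis(72°)
Primitive root = 0.3090 + 0.9511i

5 roots at angles: 0°, 72°, 144°, 216°, 288°


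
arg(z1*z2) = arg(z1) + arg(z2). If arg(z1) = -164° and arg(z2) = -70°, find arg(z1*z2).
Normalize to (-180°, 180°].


arg(z1*z2) = -164° - 70° = -234°
Normalized to (-180°, 180°]: 126°

126°


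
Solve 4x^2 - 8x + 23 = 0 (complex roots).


disc = (-8)^2 - 4*4*23 = 64 - 368 = -304
sqrt(|disc|) = sqrt(304) = 17.4356
Real part = 8/(2*4) = 1.0000
Imag part = 17.4356/(2*4) = 2.1794

1.0000 ± 2.1794i


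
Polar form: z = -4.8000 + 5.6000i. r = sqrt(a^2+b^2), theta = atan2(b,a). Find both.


r = sqrt(23.04+31.36) = sqrt(54.4) = 7.3756
theta = atan2(5.6, -4.8) = 130.6013 degrees

r = 7.3756, theta = 130.6013 degrees


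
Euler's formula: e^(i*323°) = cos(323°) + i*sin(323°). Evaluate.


cos(323°) = 0.7986
sin(323°) = -0.6018

e^(i*323°) = 0.7986 - 0.6018i


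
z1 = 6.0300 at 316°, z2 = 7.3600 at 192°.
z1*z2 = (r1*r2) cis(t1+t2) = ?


r = 6.0300 * 7.3600 = 44.3808
theta = 316° + 192° = 508° = 148° (mod 360)

44.3808 cis(148°)


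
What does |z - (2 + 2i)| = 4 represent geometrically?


|z - z0| = r is a circle with center z0 and radius r.
Center = (2, 2), radius = 4

Circle with center (2, 2) and radius 4


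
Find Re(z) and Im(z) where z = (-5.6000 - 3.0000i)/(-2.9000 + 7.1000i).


Multiply by conjugate: (-5.6000 - 3.0000i)(-2.9000 - 7.1000i) / ((-2.9)^2 + 7.1^2)
Numerator real = -5.6*(-2.9) - (3)*7.1 = -5.06
Numerator imag = -3*(-2.9) - (-5.6)*7.1 = 48.46
Denominator = 58.82
Re(z) = -5.06/58.82 = -0.0860
Im(z) = 48.46/58.82 = 0.8239

Re(z) = -0.0860, Im(z) = 0.8239


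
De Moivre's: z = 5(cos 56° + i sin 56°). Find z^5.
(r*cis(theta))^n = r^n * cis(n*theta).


r^5 = 5^5 = 3125
n*theta = 5*56° = 280° = 280° (mod 360)
a = 3125*cos(280°) = 542.6506
b = 3125*sin(280°) = -3077.5242

3125 cis(280°) = 542.6506 - 3077.5242i


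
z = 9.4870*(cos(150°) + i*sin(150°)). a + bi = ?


a = 9.4870*cos(150°) = 9.4870*(-0.86603) = -8.2160
b = 9.4870*sin(150°) = 9.4870*0.5 = 4.7435

-8.2160 + 4.7435i


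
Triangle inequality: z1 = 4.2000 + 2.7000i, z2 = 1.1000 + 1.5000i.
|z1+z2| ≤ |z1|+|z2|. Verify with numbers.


|z1| = sqrt(4.2^2 + 2.7^2) = sqrt(24.93) = 4.9930
|z2| = sqrt(1.1^2 + 1.5^2) = sqrt(3.46) = 1.8601
z1+z2 = 5.3000 + 4.2000i
|z1+z2| = sqrt(45.73) = 6.7624
|z1|+|z2| = 4.9930 + 1.8601 = 6.8531

|z1+z2| = 6.7624 ≤ |z1|+|z2| = 6.8531 (verified)


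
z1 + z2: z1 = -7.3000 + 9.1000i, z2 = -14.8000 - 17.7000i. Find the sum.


Real: -7.3 - 14.8 = -22.1
Imag: 9.1 - 17.7 = -8.6

-22.1000 - 8.6000i


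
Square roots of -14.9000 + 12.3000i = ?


|z| = sqrt(222.01+151.29) = 19.3210
sqrt((|z|+a)/2) = sqrt((19.3210+(-14.9))/2) = sqrt(2.2105) = 1.4868
sqrt((|z|-a)/2) = sqrt((19.3210-(-14.9))/2) = sqrt(17.1105) = 4.1365

±(1.4868 + 4.1365i) i.e. 1.4868 + 4.1365i and -1.4868 - 4.1365i


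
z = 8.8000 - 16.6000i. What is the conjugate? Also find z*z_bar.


z_bar = 8.8000 + 16.6000i
z*z_bar = 8.8^2 + (-16.6)^2 = 77.44 + 275.56 = 353

z_bar = 8.8000 + 16.6000i, z*z_bar = 353


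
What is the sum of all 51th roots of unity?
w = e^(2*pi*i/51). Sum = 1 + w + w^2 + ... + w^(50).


The sum of all 51th roots of unity is 0.
Geometric series: (1 - w^51)/(1 - w) = (1-1)/(1-w) = 0 since w^51 = 1, w ≠ 1.
Alternatively: coefficient of z^50 in z^51 - 1 is 0.

0


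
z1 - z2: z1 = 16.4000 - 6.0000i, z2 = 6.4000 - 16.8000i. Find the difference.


Real: 16.4 - 6.4 = 10
Imag: -6 + 16.8 = 10.8

10.0000 + 10.8000i


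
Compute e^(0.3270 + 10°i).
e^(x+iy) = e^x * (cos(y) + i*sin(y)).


e^0.3270 = 1.3868
cos(10°) = 0.9848
sin(10°) = 0.17365
Real = 1.3868*0.9848 = 1.3657
Imag = 1.3868*0.17365 = 0.2408

1.3657 + 0.2408i


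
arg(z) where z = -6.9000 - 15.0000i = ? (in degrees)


Re = -6.9, Im = -15
arg = atan2(-15, -6.9) = -114.7024 degrees

arg(z) = -114.7024 degrees


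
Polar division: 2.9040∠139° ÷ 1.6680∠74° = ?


r = 2.9040 / 1.6680 = 1.7410
theta = 139° - 74° = 65° = 65° (mod 360)

1.7410 cis(65°)


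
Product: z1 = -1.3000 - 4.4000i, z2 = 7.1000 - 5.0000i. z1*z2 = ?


Real = -1.3*7.1 - (-4.4)*(-5) = -9.23 - 22 = -31.23
Imag = -1.3*(-5) + 7.1*(-4.4) = 6.5 - (31.24) = -24.74

-31.2300 - 24.7400i


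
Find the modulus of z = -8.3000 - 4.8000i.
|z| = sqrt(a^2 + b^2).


|z| = sqrt((-8.3)^2 + (-4.8)^2) = sqrt(68.89 + 23.04) = sqrt(91.93) = 9.5880

|z| = 9.5880


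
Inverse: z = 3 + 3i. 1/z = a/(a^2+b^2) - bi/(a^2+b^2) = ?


|z|^2 = 9+9 = 18
1/z = (3 - 3i)/18

1/z = 0.1667 - 0.1667i


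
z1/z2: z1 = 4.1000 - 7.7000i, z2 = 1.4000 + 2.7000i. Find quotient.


Conjugate of z2 = 1.4000 - 2.7000i
Numerator: (4.1000 - 7.7000i)(1.4000 - 2.7000i) = -15.0500 - 21.8500i
Denominator: 1.4^2 + 2.7^2 = 9.25
Result = (-15.0500 - 21.8500i)/9.25

-1.6270 - 2.3622i


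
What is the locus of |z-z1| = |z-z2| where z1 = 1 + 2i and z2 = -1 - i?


Equal distances means the locus is the perpendicular bisector of z1 and z2.
Midpoint = ((1+(-1))/2, (2+(-1))/2) = (0, 0.5000)

Perpendicular bisector through (0, 0.5000)


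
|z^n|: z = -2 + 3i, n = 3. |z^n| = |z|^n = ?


|z| = sqrt(4+9) = sqrt(13) = 3.6056
|z^3| = |z|^3 = (sqrt(13))^3 = 13*sqrt(13)

|z^3| = 13*sqrt(13) ≈ 46.8722


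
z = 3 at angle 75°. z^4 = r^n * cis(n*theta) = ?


r^4 = 3^4 = 81
n*theta = 4*75° = 300° = 300° (mod 360)
a = 81*cos(300°) = 40.5000
b = 81*sin(300°) = -70.1481

81 cis(300°) = 40.5000 - 70.1481i


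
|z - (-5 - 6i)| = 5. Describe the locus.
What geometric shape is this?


|z - z0| = r is a circle with center z0 and radius r.
Center = (-5, -6), radius = 5

Circle with center (-5, -6) and radius 5


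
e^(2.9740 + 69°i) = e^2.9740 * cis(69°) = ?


e^2.9740 = 19.5700
cos(69°) = 0.35837
sin(69°) = 0.93358
Real = 19.5700*0.35837 = 7.0133
Imag = 19.5700*0.93358 = 18.2702

7.0133 + 18.2702i


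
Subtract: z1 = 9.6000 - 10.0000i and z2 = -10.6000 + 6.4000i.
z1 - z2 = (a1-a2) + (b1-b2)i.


Real: 9.6 + 10.6 = 20.2
Imag: -10 - 6.4 = -16.4

20.2000 - 16.4000i


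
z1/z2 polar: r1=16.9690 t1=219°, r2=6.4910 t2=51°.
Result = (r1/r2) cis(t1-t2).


r = 16.9690 / 6.4910 = 2.6142
theta = 219° - 51° = 168° = 168° (mod 360)

2.6142 cis(168°)


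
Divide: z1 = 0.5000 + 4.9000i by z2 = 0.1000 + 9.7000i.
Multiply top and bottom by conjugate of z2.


Conjugate of z2 = 0.1000 - 9.7000i
Numerator: (0.5000 + 4.9000i)(0.1000 - 9.7000i) = 47.5800 - 4.3600i
Denominator: 0.1^2 + 9.7^2 = 94.1
Result = (47.5800 - 4.3600i)/94.1

0.5056 - 0.0463i


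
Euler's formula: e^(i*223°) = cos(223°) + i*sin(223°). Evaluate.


cos(223°) = -0.7314
sin(223°) = -0.6820

e^(i*223°) = -0.7314 - 0.6820i


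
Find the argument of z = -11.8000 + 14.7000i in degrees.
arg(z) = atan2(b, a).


Re = -11.8, Im = 14.7
arg = atan2(14.7, -11.8) = 128.7547 degrees

arg(z) = 128.7547 degrees


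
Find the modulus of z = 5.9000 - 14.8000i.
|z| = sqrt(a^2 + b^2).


|z| = sqrt(5.9^2 + (-14.8)^2) = sqrt(34.81 + 219.04) = sqrt(253.85) = 15.9327

|z| = 15.9327


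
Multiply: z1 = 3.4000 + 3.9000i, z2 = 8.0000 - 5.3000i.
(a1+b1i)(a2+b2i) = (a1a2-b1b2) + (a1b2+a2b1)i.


Real = 3.4*8 - 3.9*(-5.3) = 27.2 - (-20.67) = 47.87
Imag = 3.4*(-5.3) + 8*3.9 = -18.02 + 31.2 = 13.18

47.8700 + 13.1800i


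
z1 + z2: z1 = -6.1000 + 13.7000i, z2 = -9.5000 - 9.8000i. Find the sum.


Real: -6.1 - 9.5 = -15.6
Imag: 13.7 - 9.8 = 3.9

-15.6000 + 3.9000i


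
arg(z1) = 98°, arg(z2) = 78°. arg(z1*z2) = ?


arg(z1*z2) = 98° + 78° = 176°
Normalized to (-180°, 180°]: 176°

176°


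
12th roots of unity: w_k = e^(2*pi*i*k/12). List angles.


The 12th roots of unity are cis(360k/12°) for k=0..11
Angle step = 360/12 = 30°
Primitive root: cis(30°)
Primitive root = 0.8660 + 0.5000i

12 roots at angles: 0°, 30°, 60°, 90°, 120°, 150°, 180°, 210°, 240°, 270°, 300°, 330°


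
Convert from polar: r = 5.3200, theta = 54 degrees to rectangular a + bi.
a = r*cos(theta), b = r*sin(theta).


a = 5.3200*cos(54°) = 5.3200*0.58779 = 3.1270
b = 5.3200*sin(54°) = 5.3200*0.80902 = 4.3040

3.1270 + 4.3040i


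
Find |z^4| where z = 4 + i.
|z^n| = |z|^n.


|z| = sqrt(16+1) = sqrt(17) = 4.1231
|z^4| = |z|^4 = (sqrt(17))^4 = 17^2 = 289

|z^4| = 289


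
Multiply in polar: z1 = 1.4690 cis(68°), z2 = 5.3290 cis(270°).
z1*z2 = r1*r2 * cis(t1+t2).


r = 1.4690 * 5.3290 = 7.8283
theta = 68° + 270° = 338° = 338° (mod 360)

7.8283 cis(338°)


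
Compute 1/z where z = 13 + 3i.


|z|^2 = 169+9 = 178
1/z = (13 - 3i)/178

1/z = 0.0730 - 0.0169i
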